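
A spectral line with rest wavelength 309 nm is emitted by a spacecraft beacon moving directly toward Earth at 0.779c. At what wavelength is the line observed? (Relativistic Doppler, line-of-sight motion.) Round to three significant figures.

Relativistic Doppler for wavelength: λ_obs = λ_src · √((1−β)/(1+β)).
With β = 0.779: factor = √(0.221/1.779) = 0.35246.
λ_obs = 309 × 0.35246 = 109 nm.

109 nm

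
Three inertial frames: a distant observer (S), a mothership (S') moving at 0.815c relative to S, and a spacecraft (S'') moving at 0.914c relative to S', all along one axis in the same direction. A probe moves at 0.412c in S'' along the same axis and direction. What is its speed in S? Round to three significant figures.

First combine the probe and spacecraft (S''→S'): u₁ = (0.412 + 0.914)/(1 + 0.412×0.914) = 1.326/1.376568 = 0.96327.
Then combine with the mothership (S'→S): u = (0.96327 + 0.815)/(1 + 0.96327×0.815) = 1.77827/1.78506505 = 0.99619.

0.996c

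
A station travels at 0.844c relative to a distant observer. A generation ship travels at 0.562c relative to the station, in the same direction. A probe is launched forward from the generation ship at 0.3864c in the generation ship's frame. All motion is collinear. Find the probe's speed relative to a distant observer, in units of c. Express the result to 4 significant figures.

Apply u = (u'+v)/(1+u'v) twice. Probe in the station frame: (0.3864+0.562)/(1+0.3864·0.562) = 0.9484/1.2171568 = 0.77919c.
That velocity, transformed to the rest frame of a distant observer: (0.77919+0.844)/(1+0.77919·0.844) = 1.62319/1.65763636 = 0.97922c.

0.9792c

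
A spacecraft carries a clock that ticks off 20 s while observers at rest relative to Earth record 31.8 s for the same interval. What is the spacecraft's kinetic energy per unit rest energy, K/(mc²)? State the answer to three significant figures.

From Δt = γΔτ: γ = 31.8/20 = 1.59.
Since K = (γ−1)mc², K/(mc²) = 1.59 − 1 = 0.590.

0.590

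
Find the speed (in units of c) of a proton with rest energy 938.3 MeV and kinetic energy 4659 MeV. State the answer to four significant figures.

K = (γ−1)mc², so γ = 1 + 4659/938.3 = 5.9654.
Then v/c = √(1 − γ⁻²) = √(1 − 0.0281009) = √0.9718991 = 0.9858.

0.9858c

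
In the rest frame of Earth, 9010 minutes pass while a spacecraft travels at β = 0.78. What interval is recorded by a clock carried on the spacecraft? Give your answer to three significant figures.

Lorentz factor: γ = (1 − 0.6084)^(−1/2) = 1.598.
The moving clock records proper time: Δτ = Δt/γ = 9010/1.598 = 5640 minutes.

5640 minutes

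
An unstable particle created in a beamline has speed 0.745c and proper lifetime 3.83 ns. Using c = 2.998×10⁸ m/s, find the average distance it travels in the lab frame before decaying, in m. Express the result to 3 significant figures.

1.28 m

γ = 1/√(1 − β²) = 1/√(1 − 0.555025) = 1/√0.444975 = 1/0.667064 = 1.4991.
Lab-frame lifetime: Δt = γτ = 1.4991 × 3.83 ns = 5.7416 ns.
Distance: d = vΔt = 0.745 × 2.998×10⁸ m/s × 5.7416×10^-9 s = 1.28 m.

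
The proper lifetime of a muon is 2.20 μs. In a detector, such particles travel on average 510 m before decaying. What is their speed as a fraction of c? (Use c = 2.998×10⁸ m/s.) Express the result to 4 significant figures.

d = βγcτ ⇒ βγ = d/(cτ) = 510.0 m / (659.56 m) = 0.77324.
β = (βγ)/√(1+(βγ)²) = 0.77324/√1.5979 = 0.6117.

0.6117c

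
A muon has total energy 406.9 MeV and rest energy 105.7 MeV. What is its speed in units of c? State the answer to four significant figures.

γ = E/(mc²) = 406.9/105.7 = 3.8496.
β = √(1 − 1/γ²) = √(1 − 0.067479) = √0.932521 = 0.9657.

0.9657c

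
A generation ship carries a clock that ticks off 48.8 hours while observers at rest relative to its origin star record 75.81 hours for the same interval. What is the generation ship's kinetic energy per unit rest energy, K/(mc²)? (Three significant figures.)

The time-dilation ratio gives γ = 75.81/48.8 = 1.55348.
K/(mc²) = γ − 1 = 1.55348 − 1 = 0.553.

0.553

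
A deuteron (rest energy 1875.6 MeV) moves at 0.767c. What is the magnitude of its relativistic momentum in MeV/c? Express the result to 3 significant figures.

2240 MeV/c

Lorentz factor: γ = (1 − 0.588289)^(−1/2) = 1.5585.
Momentum: p = γβ·mc = 1.5585 × 0.767 × 1875.6 MeV/c = 2240 MeV/c.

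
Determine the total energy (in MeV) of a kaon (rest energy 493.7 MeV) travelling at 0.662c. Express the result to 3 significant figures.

659 MeV

γ = 1/√(1 − β²) = 1/√(1 − 0.438244) = 1/√0.561756 = 1/0.749504 = 1.3342.
Total energy: E = γmc² = 1.3342 × 493.7 MeV = 659 MeV.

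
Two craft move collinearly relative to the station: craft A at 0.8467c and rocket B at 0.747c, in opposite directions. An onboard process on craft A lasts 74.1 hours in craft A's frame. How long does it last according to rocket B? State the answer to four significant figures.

342.0 hours

Transform craft A's velocity into rocket B's frame: (0.8467 + 0.747)/(1 + 0.8467·0.747) = 1.5937/1.6324849, so the relative speed is 0.97624c.
At |u| = 0.97624c, γ = (1 − 0.953045)^(−1/2) = 4.6149.
Craft A's interval is proper; time dilation gives Δt_B = γΔτ = 4.6149 × 74.1 hours = 342.0 hours.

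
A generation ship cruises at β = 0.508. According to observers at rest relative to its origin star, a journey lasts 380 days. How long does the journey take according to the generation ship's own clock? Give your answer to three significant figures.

γ = 1/√(1 − β²) = 1/√(1 − 0.258064) = 1/√0.741936 = 1/0.861357 = 1.161.
The moving clock records proper time: Δτ = Δt/γ = 380/1.161 = 327 days.

327 days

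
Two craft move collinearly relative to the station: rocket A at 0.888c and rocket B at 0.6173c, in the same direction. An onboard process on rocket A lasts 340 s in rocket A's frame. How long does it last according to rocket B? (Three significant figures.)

425 s

The velocity of rocket A relative to rocket B is (0.888 − 0.6173)c / (1 − 0.888×0.6173) = 0.59911c; relative speed 0.59911c.
At |u| = 0.59911c, γ = (1 − 0.358933)^(−1/2) = 1.249.
Rocket A's interval is proper; time dilation gives Δt_B = γΔτ = 1.249 × 340 s = 425 s.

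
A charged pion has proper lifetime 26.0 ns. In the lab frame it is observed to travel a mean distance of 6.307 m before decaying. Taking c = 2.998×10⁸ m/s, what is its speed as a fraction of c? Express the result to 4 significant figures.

0.6290c

Let x = d/(cτ) = 6.307 m / (2.998×10⁸ m/s × 2.600×10^-8 s) = 0.80913. Since d = βγcτ, x = βγ = β/√(1−β²).
Solving: β² = x²/(1+x²) = 0.654691/1.654691 = 0.395658, so β = 0.6290.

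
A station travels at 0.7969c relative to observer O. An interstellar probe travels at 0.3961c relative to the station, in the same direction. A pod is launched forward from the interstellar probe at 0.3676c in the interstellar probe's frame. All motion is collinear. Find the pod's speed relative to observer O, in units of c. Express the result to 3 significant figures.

0.956c

First combine the pod and interstellar probe (S''→S'): u₁ = (0.3676 + 0.3961)/(1 + 0.3676×0.3961) = 0.7637/1.14560636 = 0.66663.
Then combine with the station (S'→S): u = (0.66663 + 0.7969)/(1 + 0.66663×0.7969) = 1.46353/1.531237447 = 0.95578.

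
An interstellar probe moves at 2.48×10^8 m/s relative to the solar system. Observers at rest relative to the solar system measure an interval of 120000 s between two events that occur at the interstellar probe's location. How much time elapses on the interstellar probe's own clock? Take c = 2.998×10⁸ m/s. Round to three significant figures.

67400 s

β = v/c = (2.48×10^8 m/s)/(2.998×10⁸ m/s) = 0.827218.
Lorentz factor: γ = (1 − 0.6842896)^(−1/2) = 1.7797.
The interstellar probe's clock runs slow as seen from the solar system, so Δτ = Δt/γ = 120000/1.7797 = 67400 s.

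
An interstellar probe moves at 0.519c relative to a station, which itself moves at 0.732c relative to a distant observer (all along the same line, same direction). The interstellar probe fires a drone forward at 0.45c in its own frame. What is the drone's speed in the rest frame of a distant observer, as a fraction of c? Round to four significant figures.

0.9635c

Compose velocities in two stages. Stage 1 (into S'): u₁ = (0.45+0.519)/(1+0.45×0.519) = 0.78554.
Stage 2 (into S): u = (0.78554+0.732)/(1+0.78554×0.732) = 0.96351, so the speed is 0.9635c.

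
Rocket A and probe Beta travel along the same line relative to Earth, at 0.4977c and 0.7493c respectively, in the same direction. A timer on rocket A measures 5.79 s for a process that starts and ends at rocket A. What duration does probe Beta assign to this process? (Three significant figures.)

The velocity of rocket A relative to probe Beta is (0.4977 − 0.7493)c / (1 − 0.4977×0.7493) = −0.40123c; relative speed 0.40123c.
At |u| = 0.40123c, γ = (1 − 0.160986)^(−1/2) = 1.0917.
Rocket A's interval is proper; time dilation gives Δt_B = γΔτ = 1.0917 × 5.79 s = 6.32 s.

6.32 s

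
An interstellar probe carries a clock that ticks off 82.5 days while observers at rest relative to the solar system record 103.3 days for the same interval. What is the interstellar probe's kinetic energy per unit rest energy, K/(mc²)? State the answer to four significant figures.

The time-dilation ratio gives γ = 103.3/82.5 = 1.25212.
Since K = (γ−1)mc², K/(mc²) = 1.25212 − 1 = 0.2521.

0.2521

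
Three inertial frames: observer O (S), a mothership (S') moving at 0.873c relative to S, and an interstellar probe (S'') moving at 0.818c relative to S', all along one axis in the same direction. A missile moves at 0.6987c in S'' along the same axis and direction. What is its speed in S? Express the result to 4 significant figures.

Compose velocities in two stages. Stage 1 (into S'): u₁ = (0.6987+0.818)/(1+0.6987×0.818) = 0.96511.
Stage 2 (into S): u = (0.96511+0.873)/(1+0.96511×0.873) = 0.9976, so the speed is 0.9976c.

0.9976c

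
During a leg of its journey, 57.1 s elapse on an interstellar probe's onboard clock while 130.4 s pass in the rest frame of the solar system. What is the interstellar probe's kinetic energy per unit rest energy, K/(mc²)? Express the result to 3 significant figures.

γ = Δt/Δτ = 130.4/57.1 = 2.28371.
Since K = (γ−1)mc², K/(mc²) = 2.28371 − 1 = 1.28.

1.28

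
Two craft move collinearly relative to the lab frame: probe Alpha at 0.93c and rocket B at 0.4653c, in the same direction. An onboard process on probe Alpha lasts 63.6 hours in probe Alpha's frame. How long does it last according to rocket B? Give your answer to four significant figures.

110.9 hours

Transform probe Alpha's velocity into rocket B's frame: (0.93 − 0.4653)/(1 − 0.93·0.4653) = 0.4647/0.567271, so the relative speed is 0.81919c.
At |u| = 0.81919c, γ = (1 − 0.671072)^(−1/2) = 1.7436.
Probe Alpha's interval is proper; time dilation gives Δt_B = γΔτ = 1.7436 × 63.6 hours = 110.9 hours.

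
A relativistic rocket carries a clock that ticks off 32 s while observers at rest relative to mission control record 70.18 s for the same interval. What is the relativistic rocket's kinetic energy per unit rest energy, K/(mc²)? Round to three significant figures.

The time-dilation ratio gives γ = 70.18/32 = 2.19313.
Since K = (γ−1)mc², K/(mc²) = 2.19313 − 1 = 1.19.

1.19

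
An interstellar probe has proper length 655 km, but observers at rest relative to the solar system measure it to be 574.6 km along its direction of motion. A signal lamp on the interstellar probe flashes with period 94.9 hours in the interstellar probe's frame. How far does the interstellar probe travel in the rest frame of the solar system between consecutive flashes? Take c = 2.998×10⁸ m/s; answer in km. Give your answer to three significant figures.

From L = L₀/γ: γ = 655/574.6 = 1.13992.
β = √(1 − 1/γ²) = 0.48003. Lab-frame period = γτ = 1.13992×94.9 hours = 108.18 hours. Distance = βc × γτ = 0.48003 × 2.998×10⁸ m/s × 389448 s = 5.6047×10^13 m = 5.60×10^10 km.

5.60×10^10 km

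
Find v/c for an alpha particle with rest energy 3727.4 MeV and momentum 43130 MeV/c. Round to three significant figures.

0.996

βγ = pc/(mc²) = 43130/3727.4 = 11.571.
Since γ² = 1 + (βγ)² = 134.888, γ = √134.888 = 11.6141, and β = (βγ)/γ = 11.571/11.6141 = 0.996.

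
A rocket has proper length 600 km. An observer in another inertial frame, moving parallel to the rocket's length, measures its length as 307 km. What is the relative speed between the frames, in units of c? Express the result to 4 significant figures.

0.8592c

Length contraction gives γ = L₀/L = 600/307 = 1.9544.
β = √(1 − 1/γ²) = √0.738198 = 0.8592.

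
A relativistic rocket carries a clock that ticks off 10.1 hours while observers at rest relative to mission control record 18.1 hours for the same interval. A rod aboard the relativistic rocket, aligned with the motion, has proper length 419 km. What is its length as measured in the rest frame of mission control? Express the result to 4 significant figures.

233.8 km

The time-dilation ratio gives γ = 18.1/10.1 = 1.79208.
The rod contracts by the same γ: 419 km / 1.79208 = 233.8 km.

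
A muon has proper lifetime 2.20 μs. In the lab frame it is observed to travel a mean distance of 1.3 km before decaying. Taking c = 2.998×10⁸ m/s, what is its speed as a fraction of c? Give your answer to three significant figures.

d = βγcτ ⇒ βγ = d/(cτ) = 1300 m / (659.56 m) = 1.971.
β = (βγ)/√(1+(βγ)²) = 1.971/√4.88484 = 0.892.

0.892c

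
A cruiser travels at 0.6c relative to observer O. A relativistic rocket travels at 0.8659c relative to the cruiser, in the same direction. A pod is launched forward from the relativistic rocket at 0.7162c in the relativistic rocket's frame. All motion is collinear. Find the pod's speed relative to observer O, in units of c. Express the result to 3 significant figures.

0.994c

Apply u = (u'+v)/(1+u'v) twice. Pod in the cruiser frame: (0.7162+0.8659)/(1+0.7162·0.8659) = 1.5821/1.62015758 = 0.97651c.
That velocity, transformed to the rest frame of observer O: (0.97651+0.6)/(1+0.97651·0.6) = 1.57651/1.585906 = 0.99408c.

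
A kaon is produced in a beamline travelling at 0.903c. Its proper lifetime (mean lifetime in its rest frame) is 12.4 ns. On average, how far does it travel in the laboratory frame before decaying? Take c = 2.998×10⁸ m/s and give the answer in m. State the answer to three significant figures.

With β = 0.903, γ = 1/√(1 − 0.903²) = 1/√0.184591 = 2.3275.
Lab-frame lifetime: Δt = γτ = 2.3275 × 12.4 ns = 28.861 ns.
Distance: d = vΔt = 0.903 × 2.998×10⁸ m/s × 2.8861×10^-8 s = 7.81 m.

7.81 m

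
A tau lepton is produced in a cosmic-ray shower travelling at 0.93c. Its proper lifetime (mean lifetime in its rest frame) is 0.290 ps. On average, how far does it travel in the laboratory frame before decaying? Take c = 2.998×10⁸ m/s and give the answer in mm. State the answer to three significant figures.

γ = 1/√(1 − β²) = 1/√(1 − 0.8649) = 1/√0.1351 = 1/0.36756 = 2.7206.
Lab-frame lifetime: Δt = γτ = 2.7206 × 0.290 ps = 0.78897 ps.
Distance: d = vΔt = 0.93 × 2.998×10⁸ m/s × 7.8897×10^-13 s = 2.20×10^-4 m = 0.220 mm.

0.220 mm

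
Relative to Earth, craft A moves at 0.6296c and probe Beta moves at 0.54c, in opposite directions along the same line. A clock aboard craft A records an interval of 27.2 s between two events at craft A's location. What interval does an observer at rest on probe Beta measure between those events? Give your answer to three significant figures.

55.7 s

Speed of craft A in probe Beta's frame: u = (v_A + v_B)/(1 + v_A v_B/c²) = (0.6296 + 0.54)/(1 + 0.6296×0.54) = 1.1696/1.339984 = 0.87285; |u| = 0.87285c.
At |u| = 0.87285c, γ = (1 − 0.761867)^(−1/2) = 2.0492.
The clock on craft A records proper time, so probe Beta measures Δt = γΔτ = 2.0492 × 27.2 = 55.7 s.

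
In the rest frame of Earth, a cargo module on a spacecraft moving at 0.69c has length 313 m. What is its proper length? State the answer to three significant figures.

With β = 0.69, γ = 1/√(1 − 0.69²) = 1/√0.5239 = 1.3816.
Proper length: L₀ = γ·L = 1.3816 × 313 = 432 m.

432 m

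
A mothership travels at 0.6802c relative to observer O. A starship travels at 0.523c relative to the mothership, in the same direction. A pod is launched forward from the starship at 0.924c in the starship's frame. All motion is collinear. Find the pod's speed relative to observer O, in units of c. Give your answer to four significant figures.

Apply u = (u'+v)/(1+u'v) twice. Pod in the mothership frame: (0.924+0.523)/(1+0.924·0.523) = 1.447/1.483252 = 0.97556c.
That velocity, transformed to the rest frame of observer O: (0.97556+0.6802)/(1+0.97556·0.6802) = 1.65576/1.663575912 = 0.9953c.

0.9953c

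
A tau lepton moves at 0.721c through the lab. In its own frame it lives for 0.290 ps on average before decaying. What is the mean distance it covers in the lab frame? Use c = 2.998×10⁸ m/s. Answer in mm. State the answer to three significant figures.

β² = 0.519841, so γ = 1/√0.480159 = 1.4431.
Lab-frame lifetime: Δt = γτ = 1.4431 × 0.290 ps = 0.4185 ps.
Distance: d = vΔt = 0.721 × 2.998×10⁸ m/s × 4.1850×10^-13 s = 9.05×10^-5 m = 0.0905 mm.

0.0905 mm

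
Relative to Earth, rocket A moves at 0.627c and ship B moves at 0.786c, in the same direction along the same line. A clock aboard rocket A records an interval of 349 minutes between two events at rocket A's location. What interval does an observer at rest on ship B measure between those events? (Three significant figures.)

368 minutes

Speed of rocket A in ship B's frame: u = (v_A − v_B)/(1 − v_A v_B/c²) = (0.627 − 0.786)/(1 − 0.627×0.786) = −0.159/0.507178 = −0.3135; |u| = 0.3135c.
At |u| = 0.3135c, γ = (1 − 0.0982823)^(−1/2) = 1.0531.
Rocket A's interval is proper; time dilation gives Δt_B = γΔτ = 1.0531 × 349 minutes = 368 minutes.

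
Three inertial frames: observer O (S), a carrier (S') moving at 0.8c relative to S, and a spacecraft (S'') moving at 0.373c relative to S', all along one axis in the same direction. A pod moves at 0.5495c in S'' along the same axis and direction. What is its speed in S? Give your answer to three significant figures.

First combine the pod and spacecraft (S''→S'): u₁ = (0.5495 + 0.373)/(1 + 0.5495×0.373) = 0.9225/1.2049635 = 0.76558.
Then combine with the carrier (S'→S): u = (0.76558 + 0.8)/(1 + 0.76558×0.8) = 1.56558/1.612464 = 0.97092.

0.971c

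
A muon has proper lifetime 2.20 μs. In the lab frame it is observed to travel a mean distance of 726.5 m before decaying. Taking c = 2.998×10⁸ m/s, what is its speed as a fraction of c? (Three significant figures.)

Lab distance = (lab lifetime)·v = γτ·βc, so βγ = d/(cτ) = 726.5/(2.998×10⁸ × 2.200×10^-6) = 1.1015.
With βγ = 1.1015: γ² = 1 + (βγ)² = 2.2133, and β = (βγ)/γ = 1.1015/1.48772 = 0.740.

0.740c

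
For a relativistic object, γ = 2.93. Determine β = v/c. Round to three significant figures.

0.940

β = √(1 − 1/γ²) = √(1 − 1/8.5849) = √0.883516 = 0.940.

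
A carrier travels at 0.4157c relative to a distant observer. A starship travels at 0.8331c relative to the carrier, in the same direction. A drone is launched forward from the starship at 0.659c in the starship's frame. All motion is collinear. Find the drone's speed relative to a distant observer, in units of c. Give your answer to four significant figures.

0.9847c

First combine the drone and starship (S''→S'): u₁ = (0.659 + 0.8331)/(1 + 0.659×0.8331) = 1.4921/1.5490129 = 0.96326.
Then combine with the carrier (S'→S): u = (0.96326 + 0.4157)/(1 + 0.96326×0.4157) = 1.37896/1.400427182 = 0.98467.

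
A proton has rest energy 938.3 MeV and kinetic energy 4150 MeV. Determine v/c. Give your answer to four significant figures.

0.9829

γ = 1 + K/(mc²) = 1 + 4150/938.3 = 5.4229.
β = √(1 − 1/γ²) = √(1 − 0.0340045) = √0.9659955 = 0.9829.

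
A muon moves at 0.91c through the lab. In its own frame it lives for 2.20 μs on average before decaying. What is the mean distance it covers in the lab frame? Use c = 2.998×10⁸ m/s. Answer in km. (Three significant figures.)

1.45 km

γ = 1/√(1 − β²) = 1/√(1 − 0.8281) = 1/√0.1719 = 1/0.414608 = 2.4119.
Lab-frame lifetime: Δt = γτ = 2.4119 × 2.20 μs = 5.3062 μs.
Distance: d = vΔt = 0.91 × 2.998×10⁸ m/s × 5.3062×10^-6 s = 1450 m = 1.45 km.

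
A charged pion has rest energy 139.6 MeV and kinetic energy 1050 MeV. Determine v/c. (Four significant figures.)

0.9931

K = (γ−1)mc², so γ = 1 + 1050/139.6 = 8.5215.
Then v/c = √(1 − γ⁻²) = √(1 − 0.0137711) = √0.9862289 = 0.9931.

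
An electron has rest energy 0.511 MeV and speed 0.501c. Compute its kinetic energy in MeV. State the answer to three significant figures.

With β = 0.501, γ = 1/√(1 − 0.501²) = 1/√0.748999 = 1.15547.
Kinetic energy: K = (γ − 1)mc² = (1.15547 − 1) × 0.511 MeV = 0.15547 × 0.511 = 0.0794 MeV.

0.0794 MeV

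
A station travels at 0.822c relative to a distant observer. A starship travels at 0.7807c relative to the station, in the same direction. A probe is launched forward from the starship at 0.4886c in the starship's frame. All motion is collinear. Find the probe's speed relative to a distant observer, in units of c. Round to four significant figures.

0.9918c

Apply u = (u'+v)/(1+u'v) twice. Probe in the station frame: (0.4886+0.7807)/(1+0.4886·0.7807) = 1.2693/1.38145002 = 0.91882c.
That velocity, transformed to the rest frame of a distant observer: (0.91882+0.822)/(1+0.91882·0.822) = 1.74082/1.75527004 = 0.99177c.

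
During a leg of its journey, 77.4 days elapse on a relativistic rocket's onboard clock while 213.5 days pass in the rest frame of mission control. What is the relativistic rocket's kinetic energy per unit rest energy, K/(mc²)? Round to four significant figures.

The time-dilation ratio gives γ = 213.5/77.4 = 2.7584.
K/(mc²) = γ − 1 = 2.7584 − 1 = 1.758.

1.758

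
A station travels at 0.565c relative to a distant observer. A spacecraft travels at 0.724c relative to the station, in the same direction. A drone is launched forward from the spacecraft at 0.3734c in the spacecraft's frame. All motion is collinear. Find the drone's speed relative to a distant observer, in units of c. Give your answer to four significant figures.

First combine the drone and spacecraft (S''→S'): u₁ = (0.3734 + 0.724)/(1 + 0.3734×0.724) = 1.0974/1.2703416 = 0.86386.
Then combine with the station (S'→S): u = (0.86386 + 0.565)/(1 + 0.86386×0.565) = 1.42886/1.4880809 = 0.9602.

0.9602c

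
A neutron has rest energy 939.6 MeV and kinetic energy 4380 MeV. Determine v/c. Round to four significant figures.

K = (γ−1)mc², so γ = 1 + 4380/939.6 = 5.6616.
Then v/c = √(1 − γ⁻²) = √(1 − 0.0311976) = √0.9688024 = 0.9843.

0.9843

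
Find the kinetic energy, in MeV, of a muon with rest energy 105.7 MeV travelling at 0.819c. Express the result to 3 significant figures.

78.5 MeV

Lorentz factor: γ = (1 − 0.670761)^(−1/2) = 1.74279.
Kinetic energy: K = (γ − 1)mc² = (1.74279 − 1) × 105.7 MeV = 0.74279 × 105.7 = 78.5 MeV.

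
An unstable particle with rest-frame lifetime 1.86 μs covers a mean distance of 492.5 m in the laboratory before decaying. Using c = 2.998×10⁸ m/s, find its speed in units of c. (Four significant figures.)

0.6620c

d = βγcτ ⇒ βγ = d/(cτ) = 492.5 m / (557.628 m) = 0.88321.
β = (βγ)/√(1+(βγ)²) = 0.88321/√1.78006 = 0.6620.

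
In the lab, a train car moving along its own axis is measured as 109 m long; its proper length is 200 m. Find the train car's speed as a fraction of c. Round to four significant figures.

Length contraction gives γ = L₀/L = 200/109 = 1.8349.
β = √(1 − 1/γ²) = √0.702987 = 0.8384.

0.8384c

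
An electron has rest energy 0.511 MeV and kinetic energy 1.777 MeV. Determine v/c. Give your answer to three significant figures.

0.975

K = (γ−1)mc², so γ = 1 + 1.777/0.511 = 4.4775.
Then v/c = √(1 − γ⁻²) = √(1 − 0.0498803) = √0.9501197 = 0.975.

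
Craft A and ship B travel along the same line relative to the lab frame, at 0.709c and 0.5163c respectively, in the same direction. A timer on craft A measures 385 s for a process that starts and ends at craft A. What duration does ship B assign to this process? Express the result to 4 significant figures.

404.1 s

The velocity of craft A relative to ship B is (0.709 − 0.5163)c / (1 − 0.709×0.5163) = 0.30397c; relative speed 0.30397c.
At |u| = 0.30397c, γ = (1 − 0.0923978)^(−1/2) = 1.0497.
The clock on craft A records proper time, so ship B measures Δt = γΔτ = 1.0497 × 385 = 404.1 s.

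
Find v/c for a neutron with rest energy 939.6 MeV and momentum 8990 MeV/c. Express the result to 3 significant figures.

0.995

βγ = pc/(mc²) = 8990/939.6 = 9.5679.
Since γ² = 1 + (βγ)² = 92.5447, γ = √92.5447 = 9.62002, and β = (βγ)/γ = 9.5679/9.62002 = 0.995.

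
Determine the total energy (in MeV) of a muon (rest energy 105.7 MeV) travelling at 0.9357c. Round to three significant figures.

γ = 1/√(1 − β²) = 1/√(1 − 0.87553449) = 1/√0.12446551 = 1/0.352797 = 2.8345.
Total energy: E = γmc² = 2.8345 × 105.7 MeV = 300 MeV.

300 MeV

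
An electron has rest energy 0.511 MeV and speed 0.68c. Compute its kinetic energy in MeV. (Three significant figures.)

γ = 1/√(1 − β²) = 1/√(1 − 0.4624) = 1/√0.5376 = 1/0.733212 = 1.36386.
Kinetic energy: K = (γ − 1)mc² = (1.36386 − 1) × 0.511 MeV = 0.36386 × 0.511 = 0.186 MeV.

0.186 MeV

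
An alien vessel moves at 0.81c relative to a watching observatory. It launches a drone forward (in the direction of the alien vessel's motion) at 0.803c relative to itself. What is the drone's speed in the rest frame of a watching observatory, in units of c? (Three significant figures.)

0.977c

Relativistic velocity addition: u = (u' + v)/(1 + u'v/c²), with u' = 0.803c and v = 0.81c.
Numerator: 0.803 + 0.81 = 1.613. Denominator: 1 + (0.803)(0.81) = 1.65043.
u = 1.613/1.65043 = 0.97732, so the speed is 0.977c.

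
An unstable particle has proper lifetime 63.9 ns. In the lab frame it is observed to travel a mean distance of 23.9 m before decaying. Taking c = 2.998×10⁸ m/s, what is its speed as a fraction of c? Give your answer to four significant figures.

Let x = d/(cτ) = 23.90 m / (2.998×10⁸ m/s × 6.390×10^-8 s) = 1.2476. Since d = βγcτ, x = βγ = β/√(1−β²).
Solving: β² = x²/(1+x²) = 1.55651/2.55651 = 0.608842, so β = 0.7803.

0.7803c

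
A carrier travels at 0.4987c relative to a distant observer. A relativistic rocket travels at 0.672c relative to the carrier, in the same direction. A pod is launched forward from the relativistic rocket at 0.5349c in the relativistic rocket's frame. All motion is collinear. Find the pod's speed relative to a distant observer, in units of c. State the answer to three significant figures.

0.961c

Apply u = (u'+v)/(1+u'v) twice. Pod in the carrier frame: (0.5349+0.672)/(1+0.5349·0.672) = 1.2069/1.3594528 = 0.88778c.
That velocity, transformed to the rest frame of a distant observer: (0.88778+0.4987)/(1+0.88778·0.4987) = 1.38648/1.442735886 = 0.96101c.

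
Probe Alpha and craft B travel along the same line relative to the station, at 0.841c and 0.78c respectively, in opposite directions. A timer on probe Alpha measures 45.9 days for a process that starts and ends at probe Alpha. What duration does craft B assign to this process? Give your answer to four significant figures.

Speed of probe Alpha in craft B's frame: u = (v_A + v_B)/(1 + v_A v_B/c²) = (0.841 + 0.78)/(1 + 0.841×0.78) = 1.621/1.65598 = 0.97888; |u| = 0.97888c.
γ for this relative speed: γ = 1/√(1 − 0.958206) = 4.8915.
Probe Alpha's interval is proper; time dilation gives Δt_B = γΔτ = 4.8915 × 45.9 days = 224.5 days.

224.5 days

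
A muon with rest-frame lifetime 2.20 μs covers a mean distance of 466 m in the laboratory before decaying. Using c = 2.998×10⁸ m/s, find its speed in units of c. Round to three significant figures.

0.577c

d = βγcτ ⇒ βγ = d/(cτ) = 466.0 m / (659.56 m) = 0.70653.
β = (βγ)/√(1+(βγ)²) = 0.70653/√1.499185 = 0.577.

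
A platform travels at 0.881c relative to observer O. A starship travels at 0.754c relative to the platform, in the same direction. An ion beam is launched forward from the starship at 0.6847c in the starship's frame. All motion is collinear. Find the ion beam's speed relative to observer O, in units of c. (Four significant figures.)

0.9967c

Apply u = (u'+v)/(1+u'v) twice. Ion beam in the platform frame: (0.6847+0.754)/(1+0.6847·0.754) = 1.4387/1.5162638 = 0.94885c.
That velocity, transformed to the rest frame of observer O: (0.94885+0.881)/(1+0.94885·0.881) = 1.82985/1.83593685 = 0.99668c.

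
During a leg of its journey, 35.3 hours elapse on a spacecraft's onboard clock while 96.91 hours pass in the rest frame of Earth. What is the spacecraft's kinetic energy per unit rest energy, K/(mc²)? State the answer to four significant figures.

From Δt = γΔτ: γ = 96.91/35.3 = 2.74533.
Since K = (γ−1)mc², K/(mc²) = 2.74533 − 1 = 1.745.

1.745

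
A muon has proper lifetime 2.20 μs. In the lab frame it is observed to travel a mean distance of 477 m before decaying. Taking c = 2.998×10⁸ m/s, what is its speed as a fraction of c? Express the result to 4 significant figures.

0.5860c

Let x = d/(cτ) = 477.0 m / (2.998×10⁸ m/s × 2.200×10^-6 s) = 0.72321. Since d = βγcτ, x = βγ = β/√(1−β²).
Solving: β² = x²/(1+x²) = 0.523033/1.523033 = 0.343415, so β = 0.5860.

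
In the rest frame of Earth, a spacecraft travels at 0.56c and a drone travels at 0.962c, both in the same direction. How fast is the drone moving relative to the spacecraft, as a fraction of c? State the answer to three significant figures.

Transform to the spacecraft's frame: u' = (u − v)/(1 − uv/c²).
u' = (0.962 − 0.56)/(1 − 0.962×0.56) = 0.402/0.46128 = 0.87149.
Speed in the spacecraft's frame: 0.871c (in the same direction).

0.871c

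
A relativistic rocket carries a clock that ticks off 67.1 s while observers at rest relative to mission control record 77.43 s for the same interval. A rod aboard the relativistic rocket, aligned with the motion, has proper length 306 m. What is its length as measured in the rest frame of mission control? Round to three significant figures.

265 m

γ = Δt/Δτ = 77.43/67.1 = 1.15395.
L = L₀/γ = 306/1.15395 = 265 m.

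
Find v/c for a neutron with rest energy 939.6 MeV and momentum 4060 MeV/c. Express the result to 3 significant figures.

pc/(mc²) = 4060/939.6 = 4.321 = βγ = β/√(1−β²).
So β² = x²/(1 + x²) with x = 4.321: x² = 18.671, β² = 18.671/19.671 = 0.949164, β = 0.974.

0.974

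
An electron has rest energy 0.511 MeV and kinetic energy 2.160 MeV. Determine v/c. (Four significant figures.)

γ = 1 + K/(mc²) = 1 + 2.160/0.511 = 5.227.
β = √(1 − 1/γ²) = √(1 − 0.0366012) = √0.9633988 = 0.9815.

0.9815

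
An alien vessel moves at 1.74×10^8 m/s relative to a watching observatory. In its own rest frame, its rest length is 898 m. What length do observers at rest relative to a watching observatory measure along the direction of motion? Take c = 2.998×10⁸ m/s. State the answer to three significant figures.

731 m

β = v/c = (1.74×10^8 m/s)/(2.998×10⁸ m/s) = 0.580387.
With β = 0.580387, γ = 1/√(1 − 0.580387²) = 1/√0.6631509 = 1.228.
Length contraction: L = L₀/γ = 898/1.228 = 731 m.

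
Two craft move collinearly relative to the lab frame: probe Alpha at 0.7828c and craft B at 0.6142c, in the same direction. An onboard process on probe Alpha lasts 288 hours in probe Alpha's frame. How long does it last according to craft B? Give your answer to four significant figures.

304.5 hours

The velocity of probe Alpha relative to craft B is (0.7828 − 0.6142)c / (1 − 0.7828×0.6142) = 0.32473c; relative speed 0.32473c.
At |u| = 0.32473c, γ = (1 − 0.10545)^(−1/2) = 1.0573.
The clock on probe Alpha records proper time, so craft B measures Δt = γΔτ = 1.0573 × 288 = 304.5 hours.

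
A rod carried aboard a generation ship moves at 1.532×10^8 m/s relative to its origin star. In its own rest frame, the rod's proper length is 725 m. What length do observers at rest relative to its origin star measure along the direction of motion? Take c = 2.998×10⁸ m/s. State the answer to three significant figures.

623 m

β = v/c = (1.532×10^8 m/s)/(2.998×10⁸ m/s) = 0.511007.
γ = 1/√(1 − β²) = 1/√(1 − 0.2611282) = 1/√0.7388718 = 1/0.859577 = 1.1634.
Along the direction of motion the measured length is L₀/γ = 725/1.1634 = 623 m.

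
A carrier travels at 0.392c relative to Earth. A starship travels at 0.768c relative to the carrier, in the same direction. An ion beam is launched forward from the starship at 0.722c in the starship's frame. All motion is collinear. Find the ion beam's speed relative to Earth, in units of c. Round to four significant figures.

0.9817c

Compose velocities in two stages. Stage 1 (into S'): u₁ = (0.722+0.768)/(1+0.722×0.768) = 0.95851.
Stage 2 (into S): u = (0.95851+0.392)/(1+0.95851×0.392) = 0.98166, so the speed is 0.9817c.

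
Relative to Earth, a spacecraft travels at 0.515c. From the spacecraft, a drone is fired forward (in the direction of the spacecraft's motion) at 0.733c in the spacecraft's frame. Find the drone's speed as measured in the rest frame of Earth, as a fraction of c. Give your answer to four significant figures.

Relativistic velocity addition: u = (u' + v)/(1 + u'v/c²), with u' = 0.733c and v = 0.515c.
Numerator: 0.733 + 0.515 = 1.248. Denominator: 1 + (0.733)(0.515) = 1.377495.
u = 1.248/1.377495 = 0.90599, so the speed is 0.9060c.

0.9060c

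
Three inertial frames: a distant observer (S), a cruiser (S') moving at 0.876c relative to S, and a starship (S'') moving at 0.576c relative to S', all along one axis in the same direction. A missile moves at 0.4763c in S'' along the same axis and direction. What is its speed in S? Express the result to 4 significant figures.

0.9875c

First combine the missile and starship (S''→S'): u₁ = (0.4763 + 0.576)/(1 + 0.4763×0.576) = 1.0523/1.2743488 = 0.82576.
Then combine with the cruiser (S'→S): u = (0.82576 + 0.876)/(1 + 0.82576×0.876) = 1.70176/1.72336576 = 0.98746.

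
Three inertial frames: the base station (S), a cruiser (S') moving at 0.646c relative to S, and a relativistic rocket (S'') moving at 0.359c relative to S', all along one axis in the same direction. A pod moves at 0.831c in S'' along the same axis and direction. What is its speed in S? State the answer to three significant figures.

First combine the pod and relativistic rocket (S''→S'): u₁ = (0.831 + 0.359)/(1 + 0.831×0.359) = 1.19/1.298329 = 0.91656.
Then combine with the cruiser (S'→S): u = (0.91656 + 0.646)/(1 + 0.91656×0.646) = 1.56256/1.59209776 = 0.98145.

0.981c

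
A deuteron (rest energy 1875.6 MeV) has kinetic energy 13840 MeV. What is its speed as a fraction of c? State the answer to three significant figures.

K = (γ−1)mc², so γ = 1 + 13840/1875.6 = 8.379.
Then v/c = √(1 − γ⁻²) = √(1 − 0.0142435) = √0.9857565 = 0.993.

0.993c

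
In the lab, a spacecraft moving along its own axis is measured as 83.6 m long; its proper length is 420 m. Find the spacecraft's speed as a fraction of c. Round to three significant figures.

Length contraction gives γ = L₀/L = 420/83.6 = 5.0239.
β = √(1 − 1/γ²) = √0.96038 = 0.980.

0.980c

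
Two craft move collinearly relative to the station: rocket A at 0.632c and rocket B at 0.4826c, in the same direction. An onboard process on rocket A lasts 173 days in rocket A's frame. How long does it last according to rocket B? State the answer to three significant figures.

177 days

Transform rocket A's velocity into rocket B's frame: (0.632 − 0.4826)/(1 − 0.632·0.4826) = 0.1494/0.6949968, so the relative speed is 0.21497c.
γ for this relative speed: γ = 1/√(1 − 0.0462121) = 1.0239.
The clock on rocket A records proper time, so rocket B measures Δt = γΔτ = 1.0239 × 173 = 177 days.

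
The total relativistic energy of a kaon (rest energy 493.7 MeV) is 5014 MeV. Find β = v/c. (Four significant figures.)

0.9951

γ = E/(mc²) = 5014/493.7 = 10.156.
β = √(1 − 1/γ²) = √(1 − 0.00969515) = √0.99030485 = 0.9951.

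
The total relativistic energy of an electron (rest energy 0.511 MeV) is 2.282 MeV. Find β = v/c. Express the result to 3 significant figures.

0.975

Total energy E = γmc² gives γ = 2.282/0.511 = 4.4658.
Hence β = √(1 − 1/γ²) = √(1 − 0.050142) = √0.949858 = 0.975.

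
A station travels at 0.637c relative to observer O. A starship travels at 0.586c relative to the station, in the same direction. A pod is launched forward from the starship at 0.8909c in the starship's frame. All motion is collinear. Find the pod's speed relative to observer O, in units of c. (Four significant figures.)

Apply u = (u'+v)/(1+u'v) twice. Pod in the station frame: (0.8909+0.586)/(1+0.8909·0.586) = 1.4769/1.5220674 = 0.97032c.
That velocity, transformed to the rest frame of observer O: (0.97032+0.637)/(1+0.97032·0.637) = 1.60732/1.61809384 = 0.99334c.

0.9933c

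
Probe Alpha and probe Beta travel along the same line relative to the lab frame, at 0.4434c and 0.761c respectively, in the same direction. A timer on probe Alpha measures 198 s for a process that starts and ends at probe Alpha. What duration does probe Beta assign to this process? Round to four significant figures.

225.6 s

Transform probe Alpha's velocity into probe Beta's frame: (0.4434 − 0.761)/(1 − 0.4434·0.761) = −0.3176/0.6625726, so the relative speed is 0.47934c.
γ for this relative speed: γ = 1/√(1 − 0.229767) = 1.1394.
Probe Alpha's interval is proper; time dilation gives Δt_B = γΔτ = 1.1394 × 198 s = 225.6 s.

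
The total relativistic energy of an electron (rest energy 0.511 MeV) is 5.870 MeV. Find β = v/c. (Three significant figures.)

Total energy E = γmc² gives γ = 5.870/0.511 = 11.487.
Hence β = √(1 − 1/γ²) = √(1 − 0.00757856) = √0.99242144 = 0.996.

0.996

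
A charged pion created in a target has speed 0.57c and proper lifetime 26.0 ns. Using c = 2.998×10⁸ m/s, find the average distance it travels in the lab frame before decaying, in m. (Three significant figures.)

5.41 m

With β = 0.57, γ = 1/√(1 − 0.57²) = 1/√0.6751 = 1.2171.
Lab-frame lifetime: Δt = γτ = 1.2171 × 26.0 ns = 31.645 ns.
Distance: d = vΔt = 0.57 × 2.998×10⁸ m/s × 3.1645×10^-8 s = 5.41 m.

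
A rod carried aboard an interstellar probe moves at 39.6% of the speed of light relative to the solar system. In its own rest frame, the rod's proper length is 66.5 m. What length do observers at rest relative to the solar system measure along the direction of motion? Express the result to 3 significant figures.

Lorentz factor: γ = (1 − 0.156816)^(−1/2) = 1.089.
Length contraction: L = L₀/γ = 66.5/1.089 = 61.1 m.

61.1 m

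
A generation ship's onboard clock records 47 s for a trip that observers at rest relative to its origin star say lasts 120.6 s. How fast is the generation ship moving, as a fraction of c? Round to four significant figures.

0.9209c

γ = Δt/Δτ = 120.6/47 = 2.566.
β = √(1 − 1/γ²) = √(1 − 0.151875) = √0.848125 = 0.9209.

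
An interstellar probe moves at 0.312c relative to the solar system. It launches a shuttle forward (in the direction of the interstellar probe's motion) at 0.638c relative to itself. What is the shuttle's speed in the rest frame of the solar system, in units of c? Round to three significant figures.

0.792c

Relativistic velocity addition: u = (u' + v)/(1 + u'v/c²), with u' = 0.638c and v = 0.312c.
Numerator: 0.638 + 0.312 = 0.95. Denominator: 1 + (0.638)(0.312) = 1.199056.
u = 0.95/1.199056 = 0.79229, so the speed is 0.792c.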